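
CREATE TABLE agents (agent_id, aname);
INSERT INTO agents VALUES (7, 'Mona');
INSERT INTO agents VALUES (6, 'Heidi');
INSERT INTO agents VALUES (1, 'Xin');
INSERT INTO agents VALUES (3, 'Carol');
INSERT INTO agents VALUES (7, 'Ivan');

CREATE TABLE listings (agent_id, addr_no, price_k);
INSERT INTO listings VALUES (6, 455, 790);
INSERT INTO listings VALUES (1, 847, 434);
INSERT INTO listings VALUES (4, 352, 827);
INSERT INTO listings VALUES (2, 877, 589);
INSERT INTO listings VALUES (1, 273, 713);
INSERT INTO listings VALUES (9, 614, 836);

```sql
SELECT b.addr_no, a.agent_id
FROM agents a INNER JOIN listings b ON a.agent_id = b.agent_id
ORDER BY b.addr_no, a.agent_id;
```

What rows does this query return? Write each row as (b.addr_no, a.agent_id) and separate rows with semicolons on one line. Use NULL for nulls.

(273, 1); (455, 6); (847, 1)

INNER JOIN keeps only pairs where the ON condition holds.
Matching on a.agent_id = b.agent_id.
- a[0] agent_id=7 → no match; dropped.
- a[1] agent_id=6 → 1 match(es) in b → 1 row(s).
- a[2] agent_id=1 → 2 match(es) in b → 2 row(s).
- a[3] agent_id=3 → no match; dropped.
- a[4] agent_id=7 → no match; dropped.
After projecting and ordering:
b.addr_no | a.agent_id
273 | 1
455 | 6
847 | 1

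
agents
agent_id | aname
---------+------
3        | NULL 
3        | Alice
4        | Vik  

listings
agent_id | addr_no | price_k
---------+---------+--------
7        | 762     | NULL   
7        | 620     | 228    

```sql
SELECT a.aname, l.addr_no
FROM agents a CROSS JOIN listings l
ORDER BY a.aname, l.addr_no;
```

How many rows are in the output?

6

CROSS JOIN pairs every row of `agents` with every row of `listings`: 3 × 2 = 6 rows.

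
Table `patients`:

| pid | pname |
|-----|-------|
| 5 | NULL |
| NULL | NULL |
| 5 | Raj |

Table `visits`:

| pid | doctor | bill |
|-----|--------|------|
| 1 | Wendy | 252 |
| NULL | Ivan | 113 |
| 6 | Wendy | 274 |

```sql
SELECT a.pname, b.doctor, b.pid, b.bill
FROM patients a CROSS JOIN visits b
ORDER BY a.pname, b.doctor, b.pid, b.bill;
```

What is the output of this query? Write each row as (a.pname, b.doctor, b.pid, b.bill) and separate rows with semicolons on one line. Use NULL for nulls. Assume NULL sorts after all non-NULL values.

(Raj, Ivan, NULL, 113); (Raj, Wendy, 1, 252); (Raj, Wendy, 6, 274); (NULL, Ivan, NULL, 113); (NULL, Ivan, NULL, 113); (NULL, Wendy, 1, 252); (NULL, Wendy, 1, 252); (NULL, Wendy, 6, 274); (NULL, Wendy, 6, 274)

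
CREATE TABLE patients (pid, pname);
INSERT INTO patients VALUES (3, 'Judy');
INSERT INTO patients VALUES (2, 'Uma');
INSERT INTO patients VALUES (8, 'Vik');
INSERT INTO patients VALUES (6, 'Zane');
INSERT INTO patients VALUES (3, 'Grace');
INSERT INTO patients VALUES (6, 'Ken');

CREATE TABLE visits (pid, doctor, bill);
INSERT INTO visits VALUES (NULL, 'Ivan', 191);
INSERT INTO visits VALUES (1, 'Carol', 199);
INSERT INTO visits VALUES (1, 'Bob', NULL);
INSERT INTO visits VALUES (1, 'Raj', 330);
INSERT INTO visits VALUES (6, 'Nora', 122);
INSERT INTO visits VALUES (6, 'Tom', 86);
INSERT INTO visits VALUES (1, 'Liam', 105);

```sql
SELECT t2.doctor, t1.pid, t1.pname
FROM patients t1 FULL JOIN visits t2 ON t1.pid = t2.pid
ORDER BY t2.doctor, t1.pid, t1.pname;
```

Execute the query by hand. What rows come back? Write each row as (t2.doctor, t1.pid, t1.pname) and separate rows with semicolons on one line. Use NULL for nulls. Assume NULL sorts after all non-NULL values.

(Bob, NULL, NULL); (Carol, NULL, NULL); (Ivan, NULL, NULL); (Liam, NULL, NULL); (Nora, 6, Ken); (Nora, 6, Zane); (Raj, NULL, NULL); (Tom, 6, Ken); (Tom, 6, Zane); (NULL, 2, Uma); (NULL, 3, Grace); (NULL, 3, Judy); (NULL, 8, Vik)

FULL OUTER JOIN keeps every row from both sides; unmatched rows get NULL for the other side's columns.
Matching on t1.pid = t2.pid. A NULL in a compared column never satisfies the condition.
- pid=3: no t2 row matches, row kept with t2 columns NULL.
- pid=2: no t2 row matches, row kept with t2 columns NULL.
- pid=8: no t2 row matches, row kept with t2 columns NULL.
- pid=6: 2 matching t2 row(s), so 2 row(s) emitted.
- pid=3: no t2 row matches, row kept with t2 columns NULL.
- pid=6: 2 matching t2 row(s), so 2 row(s) emitted.
- 5 row(s) from t2 found no t1 partner → padded with NULL.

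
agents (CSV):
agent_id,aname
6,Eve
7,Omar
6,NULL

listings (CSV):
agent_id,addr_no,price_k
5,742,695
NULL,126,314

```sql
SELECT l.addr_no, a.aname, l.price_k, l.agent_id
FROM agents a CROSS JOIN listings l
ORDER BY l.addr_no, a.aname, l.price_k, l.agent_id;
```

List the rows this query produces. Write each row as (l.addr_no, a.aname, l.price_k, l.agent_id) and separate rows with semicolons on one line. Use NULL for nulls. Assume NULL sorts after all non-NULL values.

CROSS JOIN pairs every row of `agents` with every row of `listings`: 3 × 2 = 6 rows.

(126, Eve, 314, NULL); (126, Omar, 314, NULL); (126, NULL, 314, NULL); (742, Eve, 695, 5); (742, Omar, 695, 5); (742, NULL, 695, 5)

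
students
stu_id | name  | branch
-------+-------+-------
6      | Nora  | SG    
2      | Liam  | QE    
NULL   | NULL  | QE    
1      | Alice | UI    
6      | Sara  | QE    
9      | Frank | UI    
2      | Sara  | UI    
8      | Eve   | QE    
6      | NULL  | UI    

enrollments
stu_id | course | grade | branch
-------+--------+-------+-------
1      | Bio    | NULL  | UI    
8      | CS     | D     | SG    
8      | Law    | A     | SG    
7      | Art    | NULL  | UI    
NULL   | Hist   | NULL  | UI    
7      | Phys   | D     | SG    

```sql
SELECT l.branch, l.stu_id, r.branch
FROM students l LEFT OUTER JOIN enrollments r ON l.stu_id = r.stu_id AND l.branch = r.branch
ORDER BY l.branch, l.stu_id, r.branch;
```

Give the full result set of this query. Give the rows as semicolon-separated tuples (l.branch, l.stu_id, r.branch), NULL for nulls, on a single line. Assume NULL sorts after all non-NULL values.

LEFT JOIN keeps every row from `students`; unmatched rows get NULL for `enrollments`'s columns.
Matching on l.stu_id = r.stu_id AND l.branch = r.branch. A NULL in a compared column never satisfies the condition.
- l (stu_id=6, branch=SG) has no partner → padded with NULL.
- l (stu_id=2, branch=QE) has no partner → padded with NULL.
- l (stu_id=NULL, branch=QE) has no partner → padded with NULL.
- l (stu_id=1, branch=UI) pairs with 1 row(s) of r.
- l (stu_id=6, branch=QE) has no partner → padded with NULL.
- l (stu_id=9, branch=UI) has no partner → padded with NULL.
- l (stu_id=2, branch=UI) has no partner → padded with NULL.
- l (stu_id=8, branch=QE) has no partner → padded with NULL.
- l (stu_id=6, branch=UI) has no partner → padded with NULL.
After projecting and ordering:
l.branch | l.stu_id | r.branch
QE | 2 | NULL
QE | 6 | NULL
QE | 8 | NULL
QE | NULL | NULL
SG | 6 | NULL
UI | 1 | UI
UI | 2 | NULL
UI | 6 | NULL
UI | 9 | NULL

(QE, 2, NULL); (QE, 6, NULL); (QE, 8, NULL); (QE, NULL, NULL); (SG, 6, NULL); (UI, 1, UI); (UI, 2, NULL); (UI, 6, NULL); (UI, 9, NULL)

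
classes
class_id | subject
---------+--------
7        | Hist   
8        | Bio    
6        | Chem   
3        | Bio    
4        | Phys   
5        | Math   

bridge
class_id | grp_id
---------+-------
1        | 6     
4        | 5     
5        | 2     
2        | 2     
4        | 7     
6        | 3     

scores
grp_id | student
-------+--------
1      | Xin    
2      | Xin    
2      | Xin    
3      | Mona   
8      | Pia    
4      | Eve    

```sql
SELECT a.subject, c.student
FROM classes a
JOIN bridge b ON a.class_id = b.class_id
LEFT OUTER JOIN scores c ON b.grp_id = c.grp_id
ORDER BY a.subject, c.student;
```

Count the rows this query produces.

5

Step 1 — a INNER JOIN b on class_id → 4 row(s).
Then LEFT JOIN `scores c` on grp_id: each of those 4 rows is kept; rows whose b.grp_id has no match in c get NULL for c's columns.
Result: 5 row(s).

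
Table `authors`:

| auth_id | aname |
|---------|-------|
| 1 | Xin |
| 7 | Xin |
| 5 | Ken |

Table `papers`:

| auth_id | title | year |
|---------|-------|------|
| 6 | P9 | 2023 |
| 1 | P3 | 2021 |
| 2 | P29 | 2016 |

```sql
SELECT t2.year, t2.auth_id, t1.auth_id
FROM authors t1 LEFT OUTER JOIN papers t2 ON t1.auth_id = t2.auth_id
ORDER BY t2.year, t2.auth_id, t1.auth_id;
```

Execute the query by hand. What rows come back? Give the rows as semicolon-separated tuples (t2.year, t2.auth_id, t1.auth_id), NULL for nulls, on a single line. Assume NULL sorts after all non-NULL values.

LEFT JOIN keeps every row from `authors`; unmatched rows get NULL for `papers`'s columns.
Matching on t1.auth_id = t2.auth_id.
Matched pairs: 1; unmatched t1 rows kept: 2.

(2021, 1, 1); (NULL, NULL, 5); (NULL, NULL, 7)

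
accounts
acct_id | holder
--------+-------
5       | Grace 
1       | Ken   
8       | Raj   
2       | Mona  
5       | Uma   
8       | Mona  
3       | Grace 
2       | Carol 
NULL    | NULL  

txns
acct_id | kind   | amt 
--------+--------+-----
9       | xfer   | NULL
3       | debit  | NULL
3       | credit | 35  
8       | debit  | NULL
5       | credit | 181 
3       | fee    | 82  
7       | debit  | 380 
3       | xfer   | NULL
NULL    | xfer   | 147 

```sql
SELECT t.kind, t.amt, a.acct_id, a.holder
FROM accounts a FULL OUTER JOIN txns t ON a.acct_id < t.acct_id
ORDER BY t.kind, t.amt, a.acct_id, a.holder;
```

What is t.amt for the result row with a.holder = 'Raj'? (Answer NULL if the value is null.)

FULL OUTER JOIN keeps every row from both sides; unmatched rows get NULL for the other side's columns.
Matching on a.acct_id < t.acct_id. A NULL in a compared column never satisfies the condition.
- a[0] acct_id=5 → 3 match(es) in t → 3 row(s).
- a[1] acct_id=1 → 8 match(es) in t → 8 row(s).
- a[2] acct_id=8 → 1 match(es) in t → 1 row(s).
- a[3] acct_id=2 → 8 match(es) in t → 8 row(s).
- a[4] acct_id=5 → 3 match(es) in t → 3 row(s).
- a[5] acct_id=8 → 1 match(es) in t → 1 row(s).
- a[6] acct_id=3 → 4 match(es) in t → 4 row(s).
- a[7] acct_id=2 → 8 match(es) in t → 8 row(s).
- a[8] acct_id=NULL → no match; kept with NULLs on the t side.
- plus 1 unmatched t row(s), each kept with NULL a columns.

NULL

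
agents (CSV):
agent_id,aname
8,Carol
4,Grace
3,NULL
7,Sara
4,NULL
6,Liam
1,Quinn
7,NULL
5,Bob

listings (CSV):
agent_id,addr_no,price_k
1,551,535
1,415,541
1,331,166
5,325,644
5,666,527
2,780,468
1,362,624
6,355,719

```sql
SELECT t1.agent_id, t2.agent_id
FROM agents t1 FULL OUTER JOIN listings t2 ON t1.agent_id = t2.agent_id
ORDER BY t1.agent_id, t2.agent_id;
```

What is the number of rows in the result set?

14

FULL OUTER JOIN keeps every row from both sides; unmatched rows get NULL for the other side's columns.
Matching on t1.agent_id = t2.agent_id.
- agent_id=8: no t2 row matches, row kept with t2 columns NULL.
- agent_id=4: no t2 row matches, row kept with t2 columns NULL.
- agent_id=3: no t2 row matches, row kept with t2 columns NULL.
- agent_id=7: no t2 row matches, row kept with t2 columns NULL.
- agent_id=4: no t2 row matches, row kept with t2 columns NULL.
- agent_id=6: 1 matching t2 row(s), so 1 row(s) emitted.
- agent_id=1: 4 matching t2 row(s), so 4 row(s) emitted.
- agent_id=7: no t2 row matches, row kept with t2 columns NULL.
- agent_id=5: 2 matching t2 row(s), so 2 row(s) emitted.
- plus 1 unmatched t2 row(s), each kept with NULL t1 columns.
Total: 7 matched + 7 padded = 14 rows.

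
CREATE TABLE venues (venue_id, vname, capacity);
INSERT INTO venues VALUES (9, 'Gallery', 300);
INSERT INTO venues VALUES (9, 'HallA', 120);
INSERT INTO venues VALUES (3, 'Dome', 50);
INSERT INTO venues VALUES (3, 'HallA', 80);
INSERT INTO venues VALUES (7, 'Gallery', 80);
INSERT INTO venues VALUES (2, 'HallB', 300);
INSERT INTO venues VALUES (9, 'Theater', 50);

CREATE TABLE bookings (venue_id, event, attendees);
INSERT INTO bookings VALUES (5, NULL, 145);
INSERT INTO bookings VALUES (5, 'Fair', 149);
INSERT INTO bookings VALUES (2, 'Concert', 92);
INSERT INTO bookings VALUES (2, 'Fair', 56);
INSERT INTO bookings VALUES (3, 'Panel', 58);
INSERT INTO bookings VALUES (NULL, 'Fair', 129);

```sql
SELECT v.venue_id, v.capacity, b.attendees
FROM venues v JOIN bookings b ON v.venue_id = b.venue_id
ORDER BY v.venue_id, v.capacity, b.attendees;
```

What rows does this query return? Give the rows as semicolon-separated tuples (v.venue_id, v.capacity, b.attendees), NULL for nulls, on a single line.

(2, 300, 56); (2, 300, 92); (3, 50, 58); (3, 80, 58)

INNER JOIN keeps only pairs where the ON condition holds.
Matching on v.venue_id = b.venue_id. A NULL in a compared column never satisfies the condition.
Matched pairs: 4.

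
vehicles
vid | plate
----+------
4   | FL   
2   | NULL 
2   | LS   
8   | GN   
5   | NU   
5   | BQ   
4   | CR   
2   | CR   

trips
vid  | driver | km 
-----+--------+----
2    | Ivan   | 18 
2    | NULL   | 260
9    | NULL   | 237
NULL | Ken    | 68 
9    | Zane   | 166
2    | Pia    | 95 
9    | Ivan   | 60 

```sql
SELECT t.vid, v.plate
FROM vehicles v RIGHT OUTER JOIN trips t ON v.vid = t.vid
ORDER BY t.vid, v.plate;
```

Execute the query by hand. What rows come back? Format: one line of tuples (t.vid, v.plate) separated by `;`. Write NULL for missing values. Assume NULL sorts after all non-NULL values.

(2, CR); (2, CR); (2, CR); (2, LS); (2, LS); (2, LS); (2, NULL); (2, NULL); (2, NULL); (9, NULL); (9, NULL); (9, NULL); (NULL, NULL)

RIGHT JOIN keeps every row from `trips`; unmatched rows get NULL for `vehicles`'s columns.
Matching on v.vid = t.vid. A NULL in a compared column never satisfies the condition.
- v[0] vid=4 → no match.
- v[1] vid=2 → 3 match(es) in t → 3 row(s).
- v[2] vid=2 → 3 match(es) in t → 3 row(s).
- v[3] vid=8 → no match.
- v[4] vid=5 → no match.
- v[5] vid=5 → no match.
- v[6] vid=4 → no match.
- v[7] vid=2 → 3 match(es) in t → 3 row(s).
- 4 t row(s) had no v match → kept, v columns NULL.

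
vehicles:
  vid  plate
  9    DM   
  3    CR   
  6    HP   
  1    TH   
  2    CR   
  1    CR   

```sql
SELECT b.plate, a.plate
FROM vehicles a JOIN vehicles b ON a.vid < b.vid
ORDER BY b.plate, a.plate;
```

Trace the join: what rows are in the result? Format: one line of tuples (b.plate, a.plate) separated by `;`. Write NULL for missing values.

INNER JOIN keeps only pairs where the ON condition holds.
Matching on a.vid < b.vid.
- a (vid=9) has no partner → excluded.
- a (vid=3) pairs with 2 row(s) of b.
- a (vid=6) pairs with 1 row(s) of b.
- a (vid=1) pairs with 4 row(s) of b.
- a (vid=2) pairs with 3 row(s) of b.
- a (vid=1) pairs with 4 row(s) of b.

(CR, CR); (CR, CR); (CR, CR); (CR, TH); (CR, TH); (DM, CR); (DM, CR); (DM, CR); (DM, HP); (DM, TH); (HP, CR); (HP, CR); (HP, CR); (HP, TH)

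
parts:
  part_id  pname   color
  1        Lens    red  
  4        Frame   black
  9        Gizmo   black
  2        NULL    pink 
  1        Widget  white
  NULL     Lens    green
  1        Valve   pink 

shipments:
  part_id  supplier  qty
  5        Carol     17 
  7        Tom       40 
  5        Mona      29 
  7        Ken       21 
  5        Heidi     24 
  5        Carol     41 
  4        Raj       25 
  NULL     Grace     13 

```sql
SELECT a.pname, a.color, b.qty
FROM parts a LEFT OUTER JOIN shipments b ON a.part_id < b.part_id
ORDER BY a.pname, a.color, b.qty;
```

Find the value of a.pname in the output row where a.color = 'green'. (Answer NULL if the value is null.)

LEFT JOIN keeps every row from `parts`; unmatched rows get NULL for `shipments`'s columns.
Matching on a.part_id < b.part_id. A NULL in a compared column never satisfies the condition.
- a (part_id=1) pairs with 7 row(s) of b.
- a (part_id=4) pairs with 6 row(s) of b.
- a (part_id=9) has no partner → padded with NULL.
- a (part_id=2) pairs with 7 row(s) of b.
- a (part_id=1) pairs with 7 row(s) of b.
- a (part_id=NULL) has no partner → padded with NULL.
- a (part_id=1) pairs with 7 row(s) of b.

Lens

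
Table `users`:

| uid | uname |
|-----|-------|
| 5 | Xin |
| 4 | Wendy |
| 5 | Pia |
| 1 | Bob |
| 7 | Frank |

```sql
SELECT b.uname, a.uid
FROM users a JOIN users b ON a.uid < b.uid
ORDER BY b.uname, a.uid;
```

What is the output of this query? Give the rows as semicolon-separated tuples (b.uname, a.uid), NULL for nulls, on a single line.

(Frank, 1); (Frank, 4); (Frank, 5); (Frank, 5); (Pia, 1); (Pia, 4); (Wendy, 1); (Xin, 1); (Xin, 4)

INNER JOIN keeps only pairs where the ON condition holds.
Matching on a.uid < b.uid.
- a[0] uid=5 → 1 match(es) in b → 1 row(s).
- a[1] uid=4 → 3 match(es) in b → 3 row(s).
- a[2] uid=5 → 1 match(es) in b → 1 row(s).
- a[3] uid=1 → 4 match(es) in b → 4 row(s).
- a[4] uid=7 → no match; dropped.
After projecting and ordering:
b.uname | a.uid
Frank | 1
Frank | 4
Frank | 5
Frank | 5
Pia | 1
Pia | 4
Wendy | 1
Xin | 1
Xin | 4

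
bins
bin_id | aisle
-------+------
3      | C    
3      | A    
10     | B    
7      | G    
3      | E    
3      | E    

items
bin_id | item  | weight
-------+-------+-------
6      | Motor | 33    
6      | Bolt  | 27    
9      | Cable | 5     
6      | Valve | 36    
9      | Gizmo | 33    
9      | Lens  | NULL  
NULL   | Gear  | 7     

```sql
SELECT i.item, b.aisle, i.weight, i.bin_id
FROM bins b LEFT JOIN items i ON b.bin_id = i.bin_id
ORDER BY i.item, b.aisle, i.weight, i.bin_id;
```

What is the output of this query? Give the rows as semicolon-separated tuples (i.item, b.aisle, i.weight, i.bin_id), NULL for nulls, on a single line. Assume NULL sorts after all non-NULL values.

(NULL, A, NULL, NULL); (NULL, B, NULL, NULL); (NULL, C, NULL, NULL); (NULL, E, NULL, NULL); (NULL, E, NULL, NULL); (NULL, G, NULL, NULL)

LEFT JOIN keeps every row from `bins`; unmatched rows get NULL for `items`'s columns.
Matching on b.bin_id = i.bin_id. A NULL in a compared column never satisfies the condition.
- b (bin_id=3) has no partner → padded with NULL.
- b (bin_id=3) has no partner → padded with NULL.
- b (bin_id=10) has no partner → padded with NULL.
- b (bin_id=7) has no partner → padded with NULL.
- b (bin_id=3) has no partner → padded with NULL.
- b (bin_id=3) has no partner → padded with NULL.
After projecting and ordering:
i.item | b.aisle | i.weight | i.bin_id
NULL | A | NULL | NULL
NULL | B | NULL | NULL
NULL | C | NULL | NULL
NULL | E | NULL | NULL
NULL | E | NULL | NULL
NULL | G | NULL | NULL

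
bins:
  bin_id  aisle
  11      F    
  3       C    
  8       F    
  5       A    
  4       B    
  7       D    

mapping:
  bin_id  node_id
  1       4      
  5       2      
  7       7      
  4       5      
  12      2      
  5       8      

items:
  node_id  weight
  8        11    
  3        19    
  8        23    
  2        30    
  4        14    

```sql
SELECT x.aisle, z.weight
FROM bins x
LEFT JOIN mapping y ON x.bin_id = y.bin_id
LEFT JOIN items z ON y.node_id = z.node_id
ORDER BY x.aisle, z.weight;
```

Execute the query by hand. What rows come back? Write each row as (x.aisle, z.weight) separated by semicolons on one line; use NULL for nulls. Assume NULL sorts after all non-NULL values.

(A, 11); (A, 23); (A, 30); (B, NULL); (C, NULL); (D, NULL); (F, NULL); (F, NULL)

Joins associate left-to-right: bins LEFT JOIN mapping on bin_id gives 7 intermediate row(s).
Then LEFT JOIN `items z` on node_id: each of those 7 rows is kept; rows whose y.node_id has no match in z get NULL for z's columns.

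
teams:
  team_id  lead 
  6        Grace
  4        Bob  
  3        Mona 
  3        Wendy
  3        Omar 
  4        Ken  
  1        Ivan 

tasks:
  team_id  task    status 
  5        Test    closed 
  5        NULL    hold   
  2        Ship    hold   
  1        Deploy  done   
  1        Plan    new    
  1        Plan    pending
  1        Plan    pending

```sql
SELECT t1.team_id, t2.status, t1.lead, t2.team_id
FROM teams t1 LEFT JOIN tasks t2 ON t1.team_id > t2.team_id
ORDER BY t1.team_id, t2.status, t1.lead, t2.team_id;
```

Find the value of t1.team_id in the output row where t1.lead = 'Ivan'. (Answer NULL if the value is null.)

LEFT JOIN keeps every row from `teams`; unmatched rows get NULL for `tasks`'s columns.
Matching on t1.team_id > t2.team_id.
Matched pairs: 32; unmatched t1 rows kept: 1.

1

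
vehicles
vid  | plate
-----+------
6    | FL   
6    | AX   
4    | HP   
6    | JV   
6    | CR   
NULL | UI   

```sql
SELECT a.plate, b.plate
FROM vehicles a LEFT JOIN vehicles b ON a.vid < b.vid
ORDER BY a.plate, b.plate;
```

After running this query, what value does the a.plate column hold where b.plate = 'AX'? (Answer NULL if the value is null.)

HP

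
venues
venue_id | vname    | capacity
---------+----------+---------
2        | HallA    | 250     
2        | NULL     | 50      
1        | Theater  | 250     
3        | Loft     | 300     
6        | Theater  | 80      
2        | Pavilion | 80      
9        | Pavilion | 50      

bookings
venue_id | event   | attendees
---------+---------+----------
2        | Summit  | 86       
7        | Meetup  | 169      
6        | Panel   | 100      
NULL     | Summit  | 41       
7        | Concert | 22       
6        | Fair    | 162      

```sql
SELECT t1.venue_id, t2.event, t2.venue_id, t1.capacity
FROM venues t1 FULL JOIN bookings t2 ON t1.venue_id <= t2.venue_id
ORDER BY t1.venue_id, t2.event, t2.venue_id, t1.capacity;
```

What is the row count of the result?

30

FULL OUTER JOIN keeps every row from both sides; unmatched rows get NULL for the other side's columns.
Matching on t1.venue_id <= t2.venue_id. A NULL in a compared column never satisfies the condition.
Matched pairs: 28; unmatched t1 rows kept: 1; unmatched t2 rows kept: 1.
Total: 28 matched + 2 padded = 30 rows.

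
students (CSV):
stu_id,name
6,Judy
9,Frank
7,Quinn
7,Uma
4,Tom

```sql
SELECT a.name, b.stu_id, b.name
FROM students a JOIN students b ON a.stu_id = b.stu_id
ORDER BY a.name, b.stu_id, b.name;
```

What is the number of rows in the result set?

7

INNER JOIN keeps only pairs where the ON condition holds.
Matching on a.stu_id = b.stu_id.
- stu_id=6: 1 matching b row(s), so 1 row(s) emitted.
- stu_id=9: 1 matching b row(s), so 1 row(s) emitted.
- stu_id=7: 2 matching b row(s), so 2 row(s) emitted.
- stu_id=7: 2 matching b row(s), so 2 row(s) emitted.
- stu_id=4: 1 matching b row(s), so 1 row(s) emitted.
Total: 7 rows.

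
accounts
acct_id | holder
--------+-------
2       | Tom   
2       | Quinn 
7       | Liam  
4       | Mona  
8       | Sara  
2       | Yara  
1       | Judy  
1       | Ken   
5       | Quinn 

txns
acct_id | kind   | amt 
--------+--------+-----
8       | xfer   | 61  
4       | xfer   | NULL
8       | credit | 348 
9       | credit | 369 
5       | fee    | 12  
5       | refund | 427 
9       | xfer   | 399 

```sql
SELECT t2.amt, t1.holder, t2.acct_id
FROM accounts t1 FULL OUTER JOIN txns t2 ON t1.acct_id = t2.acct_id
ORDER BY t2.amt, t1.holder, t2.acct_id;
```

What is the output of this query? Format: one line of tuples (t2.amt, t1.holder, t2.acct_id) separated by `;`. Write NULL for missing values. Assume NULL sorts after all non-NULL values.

(12, Quinn, 5); (61, Sara, 8); (348, Sara, 8); (369, NULL, 9); (399, NULL, 9); (427, Quinn, 5); (NULL, Judy, NULL); (NULL, Ken, NULL); (NULL, Liam, NULL); (NULL, Mona, 4); (NULL, Quinn, NULL); (NULL, Tom, NULL); (NULL, Yara, NULL)

FULL OUTER JOIN keeps every row from both sides; unmatched rows get NULL for the other side's columns.
Matching on t1.acct_id = t2.acct_id.
- t1 (acct_id=2) has no partner → padded with NULL.
- t1 (acct_id=2) has no partner → padded with NULL.
- t1 (acct_id=7) has no partner → padded with NULL.
- t1 (acct_id=4) pairs with 1 row(s) of t2.
- t1 (acct_id=8) pairs with 2 row(s) of t2.
- t1 (acct_id=2) has no partner → padded with NULL.
- t1 (acct_id=1) has no partner → padded with NULL.
- t1 (acct_id=1) has no partner → padded with NULL.
- t1 (acct_id=5) pairs with 2 row(s) of t2.
- 2 t2 row(s) had no t1 match → kept, t1 columns NULL.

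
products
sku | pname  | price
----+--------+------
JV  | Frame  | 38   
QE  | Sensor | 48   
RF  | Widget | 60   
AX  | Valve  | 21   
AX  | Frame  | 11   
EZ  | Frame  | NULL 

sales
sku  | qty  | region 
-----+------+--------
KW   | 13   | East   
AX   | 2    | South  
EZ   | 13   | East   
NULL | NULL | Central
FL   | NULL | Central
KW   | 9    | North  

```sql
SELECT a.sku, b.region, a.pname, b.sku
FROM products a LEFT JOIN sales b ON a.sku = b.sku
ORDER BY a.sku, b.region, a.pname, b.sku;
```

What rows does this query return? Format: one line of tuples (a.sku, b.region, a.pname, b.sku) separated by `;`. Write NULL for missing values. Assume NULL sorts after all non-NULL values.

(AX, South, Frame, AX); (AX, South, Valve, AX); (EZ, East, Frame, EZ); (JV, NULL, Frame, NULL); (QE, NULL, Sensor, NULL); (RF, NULL, Widget, NULL)

LEFT JOIN keeps every row from `products`; unmatched rows get NULL for `sales`'s columns.
Matching on a.sku = b.sku. A NULL in a compared column never satisfies the condition.
- a (sku=JV) has no partner → padded with NULL.
- a (sku=QE) has no partner → padded with NULL.
- a (sku=RF) has no partner → padded with NULL.
- a (sku=AX) pairs with 1 row(s) of b.
- a (sku=AX) pairs with 1 row(s) of b.
- a (sku=EZ) pairs with 1 row(s) of b.
After projecting and ordering:
a.sku | b.region | a.pname | b.sku
AX | South | Frame | AX
AX | South | Valve | AX
EZ | East | Frame | EZ
JV | NULL | Frame | NULL
QE | NULL | Sensor | NULL
RF | NULL | Widget | NULL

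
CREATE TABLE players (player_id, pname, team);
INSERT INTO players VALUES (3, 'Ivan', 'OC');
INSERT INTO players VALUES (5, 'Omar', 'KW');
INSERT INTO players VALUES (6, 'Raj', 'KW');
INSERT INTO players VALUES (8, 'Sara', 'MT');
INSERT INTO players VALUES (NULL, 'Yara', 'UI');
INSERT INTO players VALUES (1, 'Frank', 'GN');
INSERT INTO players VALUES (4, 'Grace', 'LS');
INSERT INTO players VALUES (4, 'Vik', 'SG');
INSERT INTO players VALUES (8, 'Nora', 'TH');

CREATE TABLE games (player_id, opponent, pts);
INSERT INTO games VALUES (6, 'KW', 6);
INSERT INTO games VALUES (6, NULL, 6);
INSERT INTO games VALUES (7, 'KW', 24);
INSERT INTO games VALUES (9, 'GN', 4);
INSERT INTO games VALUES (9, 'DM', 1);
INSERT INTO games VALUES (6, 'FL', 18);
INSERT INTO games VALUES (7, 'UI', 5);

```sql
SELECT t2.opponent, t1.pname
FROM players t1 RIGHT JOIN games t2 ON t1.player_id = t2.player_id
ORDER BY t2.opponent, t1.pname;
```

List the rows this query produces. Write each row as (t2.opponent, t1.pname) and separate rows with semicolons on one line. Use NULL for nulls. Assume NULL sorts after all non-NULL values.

(DM, NULL); (FL, Raj); (GN, NULL); (KW, Raj); (KW, NULL); (UI, NULL); (NULL, Raj)

RIGHT JOIN keeps every row from `games`; unmatched rows get NULL for `players`'s columns.
Matching on t1.player_id = t2.player_id. A NULL in a compared column never satisfies the condition.
Matched pairs: 3; unmatched t2 rows kept: 4.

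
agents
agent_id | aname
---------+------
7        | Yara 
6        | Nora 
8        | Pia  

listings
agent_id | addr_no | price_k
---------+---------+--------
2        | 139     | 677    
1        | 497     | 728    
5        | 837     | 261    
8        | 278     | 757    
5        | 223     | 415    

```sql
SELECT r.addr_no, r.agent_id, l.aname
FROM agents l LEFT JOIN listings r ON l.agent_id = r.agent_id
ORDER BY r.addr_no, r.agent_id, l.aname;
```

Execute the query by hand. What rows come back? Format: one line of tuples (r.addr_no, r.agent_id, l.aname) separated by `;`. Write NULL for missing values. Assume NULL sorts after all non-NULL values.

LEFT JOIN keeps every row from `agents`; unmatched rows get NULL for `listings`'s columns.
Matching on l.agent_id = r.agent_id.
- l row (agent_id=7): no match → kept, r columns NULL.
- l row (agent_id=6): no match → kept, r columns NULL.
- l row (agent_id=8): matches 1 r row(s) → 1 output row(s).
After projecting and ordering:
r.addr_no | r.agent_id | l.aname
278 | 8 | Pia
NULL | NULL | Nora
NULL | NULL | Yara

(278, 8, Pia); (NULL, NULL, Nora); (NULL, NULL, Yara)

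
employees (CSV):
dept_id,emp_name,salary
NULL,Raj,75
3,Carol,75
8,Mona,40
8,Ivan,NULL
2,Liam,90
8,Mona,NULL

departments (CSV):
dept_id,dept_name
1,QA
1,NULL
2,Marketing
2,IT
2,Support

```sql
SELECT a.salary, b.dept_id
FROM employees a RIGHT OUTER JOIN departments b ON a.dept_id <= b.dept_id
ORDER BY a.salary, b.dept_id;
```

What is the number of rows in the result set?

RIGHT JOIN keeps every row from `departments`; unmatched rows get NULL for `employees`'s columns.
Matching on a.dept_id <= b.dept_id. A NULL in a compared column never satisfies the condition.
- a row (dept_id=NULL): no match.
- a row (dept_id=3): no match.
- a row (dept_id=8): no match.
- a row (dept_id=8): no match.
- a row (dept_id=2): matches 3 b row(s) → 3 output row(s).
- a row (dept_id=8): no match.
- plus 2 unmatched b row(s), each kept with NULL a columns.
Total: 3 matched + 2 padded = 5 rows.

5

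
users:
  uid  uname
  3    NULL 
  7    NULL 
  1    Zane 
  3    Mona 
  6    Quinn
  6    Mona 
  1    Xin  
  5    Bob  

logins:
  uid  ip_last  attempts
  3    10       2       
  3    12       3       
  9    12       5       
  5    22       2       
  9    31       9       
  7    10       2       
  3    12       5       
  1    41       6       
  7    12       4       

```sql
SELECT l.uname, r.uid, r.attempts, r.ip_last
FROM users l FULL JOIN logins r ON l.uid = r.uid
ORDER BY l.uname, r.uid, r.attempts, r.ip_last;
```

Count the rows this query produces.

15

FULL OUTER JOIN keeps every row from both sides; unmatched rows get NULL for the other side's columns.
Matching on l.uid = r.uid.
Matched pairs: 11; unmatched l rows kept: 2; unmatched r rows kept: 2.
Total: 11 matched + 4 padded = 15 rows.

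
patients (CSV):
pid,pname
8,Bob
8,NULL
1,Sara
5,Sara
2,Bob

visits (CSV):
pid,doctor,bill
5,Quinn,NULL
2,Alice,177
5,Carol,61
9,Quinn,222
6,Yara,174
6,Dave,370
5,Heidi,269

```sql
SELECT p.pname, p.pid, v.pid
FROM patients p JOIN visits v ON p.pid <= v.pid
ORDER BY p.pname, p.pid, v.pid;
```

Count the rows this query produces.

22

INNER JOIN keeps only pairs where the ON condition holds.
Matching on p.pid <= v.pid.
Matched pairs: 22.
Total: 22 rows.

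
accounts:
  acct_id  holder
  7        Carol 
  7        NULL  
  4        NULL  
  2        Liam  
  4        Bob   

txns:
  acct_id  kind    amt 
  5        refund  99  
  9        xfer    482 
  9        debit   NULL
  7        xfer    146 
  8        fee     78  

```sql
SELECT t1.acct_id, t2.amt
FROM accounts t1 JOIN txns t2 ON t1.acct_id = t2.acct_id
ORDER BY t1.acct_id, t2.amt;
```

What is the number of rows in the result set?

INNER JOIN keeps only pairs where the ON condition holds.
Matching on t1.acct_id = t2.acct_id.
Matched pairs: 2.
Total: 2 rows.

2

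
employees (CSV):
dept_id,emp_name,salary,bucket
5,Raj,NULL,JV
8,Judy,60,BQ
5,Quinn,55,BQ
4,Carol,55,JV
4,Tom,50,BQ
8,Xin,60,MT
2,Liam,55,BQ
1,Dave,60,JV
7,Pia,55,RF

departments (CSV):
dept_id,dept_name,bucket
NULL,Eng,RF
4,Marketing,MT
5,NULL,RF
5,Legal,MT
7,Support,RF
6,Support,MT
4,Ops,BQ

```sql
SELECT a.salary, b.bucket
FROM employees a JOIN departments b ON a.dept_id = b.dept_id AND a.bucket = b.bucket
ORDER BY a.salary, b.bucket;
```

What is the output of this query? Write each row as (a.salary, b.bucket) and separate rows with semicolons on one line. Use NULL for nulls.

(50, BQ); (55, RF)

INNER JOIN keeps only pairs where the ON condition holds.
Matching on a.dept_id = b.dept_id AND a.bucket = b.bucket. A NULL in a compared column never satisfies the condition.
- dept_id=5, bucket=JV: no matching b row, dropped.
- dept_id=8, bucket=BQ: no matching b row, dropped.
- dept_id=5, bucket=BQ: no matching b row, dropped.
- dept_id=4, bucket=JV: no matching b row, dropped.
- dept_id=4, bucket=BQ: 1 matching b row(s), so 1 row(s) emitted.
- dept_id=8, bucket=MT: no matching b row, dropped.
- dept_id=2, bucket=BQ: no matching b row, dropped.
- dept_id=1, bucket=JV: no matching b row, dropped.
- dept_id=7, bucket=RF: 1 matching b row(s), so 1 row(s) emitted.
After projecting and ordering:
a.salary | b.bucket
50 | BQ
55 | RF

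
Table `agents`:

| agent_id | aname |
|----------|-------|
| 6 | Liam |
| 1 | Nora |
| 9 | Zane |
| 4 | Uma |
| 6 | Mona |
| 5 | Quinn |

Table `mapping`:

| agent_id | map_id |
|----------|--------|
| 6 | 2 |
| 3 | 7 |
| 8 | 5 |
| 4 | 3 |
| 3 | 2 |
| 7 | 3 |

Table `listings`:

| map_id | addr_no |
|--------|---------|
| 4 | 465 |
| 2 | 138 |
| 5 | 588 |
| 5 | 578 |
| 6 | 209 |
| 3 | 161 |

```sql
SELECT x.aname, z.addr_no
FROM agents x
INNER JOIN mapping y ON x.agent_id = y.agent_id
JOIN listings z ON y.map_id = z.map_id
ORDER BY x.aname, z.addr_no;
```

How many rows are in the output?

Step 1 — x INNER JOIN y on agent_id → 3 row(s).
Then INNER JOIN `listings z` on map_id: keep only rows whose y.map_id appears in z.
Result: 3 row(s).

3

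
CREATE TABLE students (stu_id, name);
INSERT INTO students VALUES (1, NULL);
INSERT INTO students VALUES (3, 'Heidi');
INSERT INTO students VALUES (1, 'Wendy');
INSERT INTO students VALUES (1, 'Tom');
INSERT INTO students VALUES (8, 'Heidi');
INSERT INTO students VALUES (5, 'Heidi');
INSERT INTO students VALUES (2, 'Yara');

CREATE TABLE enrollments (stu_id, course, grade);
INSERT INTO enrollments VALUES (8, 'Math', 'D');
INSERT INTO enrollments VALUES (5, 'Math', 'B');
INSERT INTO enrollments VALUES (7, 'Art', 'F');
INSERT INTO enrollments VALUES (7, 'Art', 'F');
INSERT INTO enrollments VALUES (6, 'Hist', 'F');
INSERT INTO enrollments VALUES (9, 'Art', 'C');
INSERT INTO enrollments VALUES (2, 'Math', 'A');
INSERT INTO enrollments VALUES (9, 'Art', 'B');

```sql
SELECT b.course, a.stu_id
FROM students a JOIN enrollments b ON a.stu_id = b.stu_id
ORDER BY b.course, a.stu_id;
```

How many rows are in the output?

3

INNER JOIN keeps only pairs where the ON condition holds.
Matching on a.stu_id = b.stu_id.
- a (stu_id=1) has no partner → excluded.
- a (stu_id=3) has no partner → excluded.
- a (stu_id=1) has no partner → excluded.
- a (stu_id=1) has no partner → excluded.
- a (stu_id=8) pairs with 1 row(s) of b.
- a (stu_id=5) pairs with 1 row(s) of b.
- a (stu_id=2) pairs with 1 row(s) of b.
Total: 3 rows.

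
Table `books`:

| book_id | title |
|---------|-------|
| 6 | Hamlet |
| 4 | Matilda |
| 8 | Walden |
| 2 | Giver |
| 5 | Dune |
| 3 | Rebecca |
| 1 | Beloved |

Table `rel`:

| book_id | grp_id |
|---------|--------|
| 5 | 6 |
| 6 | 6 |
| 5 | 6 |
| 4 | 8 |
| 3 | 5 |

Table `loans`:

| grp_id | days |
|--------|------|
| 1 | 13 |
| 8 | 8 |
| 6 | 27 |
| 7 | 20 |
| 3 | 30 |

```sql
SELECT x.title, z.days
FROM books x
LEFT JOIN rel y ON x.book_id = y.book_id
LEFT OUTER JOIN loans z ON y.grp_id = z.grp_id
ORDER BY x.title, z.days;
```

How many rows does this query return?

8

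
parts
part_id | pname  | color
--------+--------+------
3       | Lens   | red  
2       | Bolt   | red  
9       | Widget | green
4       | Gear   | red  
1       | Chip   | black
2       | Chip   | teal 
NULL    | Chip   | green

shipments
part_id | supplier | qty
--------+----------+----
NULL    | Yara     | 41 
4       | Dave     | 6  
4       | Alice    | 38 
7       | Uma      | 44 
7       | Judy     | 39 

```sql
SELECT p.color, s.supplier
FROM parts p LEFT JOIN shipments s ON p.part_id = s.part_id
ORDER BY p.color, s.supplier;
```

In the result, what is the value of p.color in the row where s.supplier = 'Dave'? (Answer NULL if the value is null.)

LEFT JOIN keeps every row from `parts`; unmatched rows get NULL for `shipments`'s columns.
Matching on p.part_id = s.part_id. A NULL in a compared column never satisfies the condition.
- part_id=3: no s row matches, row kept with s columns NULL.
- part_id=2: no s row matches, row kept with s columns NULL.
- part_id=9: no s row matches, row kept with s columns NULL.
- part_id=4: 2 matching s row(s), so 2 row(s) emitted.
- part_id=1: no s row matches, row kept with s columns NULL.
- part_id=2: no s row matches, row kept with s columns NULL.
- part_id=NULL: no s row matches, row kept with s columns NULL.

red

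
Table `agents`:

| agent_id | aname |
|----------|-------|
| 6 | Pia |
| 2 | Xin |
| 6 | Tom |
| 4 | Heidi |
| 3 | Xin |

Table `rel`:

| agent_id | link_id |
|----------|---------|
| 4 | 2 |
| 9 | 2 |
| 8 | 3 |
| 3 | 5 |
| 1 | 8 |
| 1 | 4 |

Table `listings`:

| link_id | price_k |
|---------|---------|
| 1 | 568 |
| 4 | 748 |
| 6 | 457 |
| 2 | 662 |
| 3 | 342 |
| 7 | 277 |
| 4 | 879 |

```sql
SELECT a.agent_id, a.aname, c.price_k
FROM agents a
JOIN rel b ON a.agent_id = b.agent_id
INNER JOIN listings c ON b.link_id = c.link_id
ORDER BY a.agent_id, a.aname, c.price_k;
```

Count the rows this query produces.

Evaluate left to right. First `agents a INNER JOIN rel b` on agent_id: 2 row(s).
Then INNER JOIN `listings c` on link_id: keep only rows whose b.link_id appears in c.
Result: 1 row(s).

1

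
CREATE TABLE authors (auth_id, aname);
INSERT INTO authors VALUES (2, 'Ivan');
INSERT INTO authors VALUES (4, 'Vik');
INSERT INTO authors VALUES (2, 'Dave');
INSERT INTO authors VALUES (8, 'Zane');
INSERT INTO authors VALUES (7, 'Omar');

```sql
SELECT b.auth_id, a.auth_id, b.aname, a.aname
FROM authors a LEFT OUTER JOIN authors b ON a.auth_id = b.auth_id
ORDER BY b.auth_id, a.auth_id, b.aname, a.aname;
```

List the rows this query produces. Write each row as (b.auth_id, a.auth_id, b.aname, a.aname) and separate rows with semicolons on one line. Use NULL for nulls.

LEFT JOIN keeps every row from `authors a`; unmatched rows get NULL for `authors b`'s columns.
Matching on a.auth_id = b.auth_id.
- auth_id=2: 2 matching b row(s), so 2 row(s) emitted.
- auth_id=4: 1 matching b row(s), so 1 row(s) emitted.
- auth_id=2: 2 matching b row(s), so 2 row(s) emitted.
- auth_id=8: 1 matching b row(s), so 1 row(s) emitted.
- auth_id=7: 1 matching b row(s), so 1 row(s) emitted.
After projecting and ordering:
b.auth_id | a.auth_id | b.aname | a.aname
2 | 2 | Dave | Dave
2 | 2 | Dave | Ivan
2 | 2 | Ivan | Dave
2 | 2 | Ivan | Ivan
4 | 4 | Vik | Vik
7 | 7 | Omar | Omar
8 | 8 | Zane | Zane

(2, 2, Dave, Dave); (2, 2, Dave, Ivan); (2, 2, Ivan, Dave); (2, 2, Ivan, Ivan); (4, 4, Vik, Vik); (7, 7, Omar, Omar); (8, 8, Zane, Zane)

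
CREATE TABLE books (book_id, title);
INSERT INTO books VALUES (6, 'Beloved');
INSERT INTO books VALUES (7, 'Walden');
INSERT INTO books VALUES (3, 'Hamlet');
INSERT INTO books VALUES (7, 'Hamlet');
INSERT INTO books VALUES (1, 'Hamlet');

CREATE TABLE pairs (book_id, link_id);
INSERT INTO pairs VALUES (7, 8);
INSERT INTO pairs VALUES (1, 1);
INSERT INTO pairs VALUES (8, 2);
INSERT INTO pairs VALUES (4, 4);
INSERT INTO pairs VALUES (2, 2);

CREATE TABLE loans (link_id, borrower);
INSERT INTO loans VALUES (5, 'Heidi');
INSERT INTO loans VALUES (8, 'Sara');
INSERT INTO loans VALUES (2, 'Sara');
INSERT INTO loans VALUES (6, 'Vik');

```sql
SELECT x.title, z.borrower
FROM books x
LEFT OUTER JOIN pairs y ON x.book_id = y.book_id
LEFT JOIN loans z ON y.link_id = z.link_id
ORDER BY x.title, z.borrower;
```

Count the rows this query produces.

Evaluate left to right. First `books x LEFT JOIN pairs y` on book_id: 5 row(s).
Then LEFT JOIN `loans z` on link_id: each of those 5 rows is kept; rows whose y.link_id has no match in z get NULL for z's columns.
Result: 5 row(s).

5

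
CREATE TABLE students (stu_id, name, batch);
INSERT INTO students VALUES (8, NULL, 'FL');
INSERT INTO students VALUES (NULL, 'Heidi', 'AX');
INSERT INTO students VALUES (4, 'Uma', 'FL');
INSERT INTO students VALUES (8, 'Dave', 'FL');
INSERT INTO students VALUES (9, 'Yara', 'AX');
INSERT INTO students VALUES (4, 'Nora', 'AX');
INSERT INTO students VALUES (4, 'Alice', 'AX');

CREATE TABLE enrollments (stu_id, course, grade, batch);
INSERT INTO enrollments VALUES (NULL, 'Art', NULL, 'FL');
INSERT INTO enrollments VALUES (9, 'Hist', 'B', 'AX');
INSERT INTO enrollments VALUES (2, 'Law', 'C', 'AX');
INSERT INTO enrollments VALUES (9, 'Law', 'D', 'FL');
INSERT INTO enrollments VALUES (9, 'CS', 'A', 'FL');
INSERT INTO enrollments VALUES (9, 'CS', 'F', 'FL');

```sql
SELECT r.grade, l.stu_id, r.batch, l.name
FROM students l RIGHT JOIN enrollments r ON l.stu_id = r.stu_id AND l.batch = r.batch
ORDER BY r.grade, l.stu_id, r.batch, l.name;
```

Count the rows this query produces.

6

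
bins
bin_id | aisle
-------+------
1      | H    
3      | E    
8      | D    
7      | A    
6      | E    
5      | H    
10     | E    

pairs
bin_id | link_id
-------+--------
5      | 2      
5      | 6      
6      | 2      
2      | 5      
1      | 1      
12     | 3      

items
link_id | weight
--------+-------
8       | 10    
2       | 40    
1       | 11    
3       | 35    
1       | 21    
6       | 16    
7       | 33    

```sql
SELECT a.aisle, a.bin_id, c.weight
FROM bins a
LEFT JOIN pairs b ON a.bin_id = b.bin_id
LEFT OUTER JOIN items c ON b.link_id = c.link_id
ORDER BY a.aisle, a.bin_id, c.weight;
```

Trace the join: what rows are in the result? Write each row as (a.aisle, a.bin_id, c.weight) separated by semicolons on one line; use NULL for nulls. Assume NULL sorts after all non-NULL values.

(A, 7, NULL); (D, 8, NULL); (E, 3, NULL); (E, 6, 40); (E, 10, NULL); (H, 1, 11); (H, 1, 21); (H, 5, 16); (H, 5, 40)

Evaluate left to right. First `bins a LEFT JOIN pairs b` on bin_id: 8 row(s).
Then LEFT JOIN `items c` on link_id: each of those 8 rows is kept; rows whose b.link_id has no match in c get NULL for c's columns.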